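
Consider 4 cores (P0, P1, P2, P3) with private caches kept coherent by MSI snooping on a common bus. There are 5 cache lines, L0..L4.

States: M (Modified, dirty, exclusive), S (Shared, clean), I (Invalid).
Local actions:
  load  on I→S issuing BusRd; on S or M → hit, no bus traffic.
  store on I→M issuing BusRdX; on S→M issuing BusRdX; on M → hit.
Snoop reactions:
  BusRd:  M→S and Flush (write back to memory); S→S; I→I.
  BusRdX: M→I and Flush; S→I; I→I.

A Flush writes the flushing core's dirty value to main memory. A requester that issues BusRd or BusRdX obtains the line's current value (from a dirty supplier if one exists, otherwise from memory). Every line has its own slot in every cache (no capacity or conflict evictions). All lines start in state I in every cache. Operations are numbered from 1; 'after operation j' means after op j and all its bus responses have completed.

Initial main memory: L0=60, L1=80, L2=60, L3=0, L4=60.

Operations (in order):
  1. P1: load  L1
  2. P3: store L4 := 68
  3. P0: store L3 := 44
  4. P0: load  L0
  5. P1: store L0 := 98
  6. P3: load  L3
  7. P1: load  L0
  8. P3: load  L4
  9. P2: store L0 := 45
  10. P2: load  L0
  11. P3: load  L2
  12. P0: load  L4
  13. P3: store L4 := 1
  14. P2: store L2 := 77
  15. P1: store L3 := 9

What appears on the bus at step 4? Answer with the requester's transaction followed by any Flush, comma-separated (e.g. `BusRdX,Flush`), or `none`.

bus = BusRd

  op1 P1: load  L1 → I/S/I/I on L1; bus BusRd; mem=80
  op2 P3: store L4 := 68 → I/I/I/M on L4; bus BusRdX; mem=60
  op3 P0: store L3 := 44 → M/I/I/I on L3; bus BusRdX; mem=0
  op4 P0: load  L0 → S/I/I/I on L0; bus BusRd; mem=60
  op5 P1: store L0 := 98 → I/M/I/I on L0; bus BusRdX; mem=60
  op6 P3: load  L3 → S/I/I/S on L3; bus BusRd Flush; mem=44
  op7 P1: load  L0 → I/M/I/I on L0; bus (none); mem=60
  op8 P3: load  L4 → I/I/I/M on L4; bus (none); mem=60
  op9 P2: store L0 := 45 → I/I/M/I on L0; bus BusRdX Flush; mem=98
  op10 P2: load  L0 → I/I/M/I on L0; bus (none); mem=98
  op11 P3: load  L2 → I/I/I/S on L2; bus BusRd; mem=60
  op12 P0: load  L4 → S/I/I/S on L4; bus BusRd Flush; mem=68
  op13 P3: store L4 := 1 → I/I/I/M on L4; bus BusRdX; mem=68
  op14 P2: store L2 := 77 → I/I/M/I on L2; bus BusRdX; mem=60
  op15 P1: store L3 := 9 → I/M/I/I on L3; bus BusRdX; mem=44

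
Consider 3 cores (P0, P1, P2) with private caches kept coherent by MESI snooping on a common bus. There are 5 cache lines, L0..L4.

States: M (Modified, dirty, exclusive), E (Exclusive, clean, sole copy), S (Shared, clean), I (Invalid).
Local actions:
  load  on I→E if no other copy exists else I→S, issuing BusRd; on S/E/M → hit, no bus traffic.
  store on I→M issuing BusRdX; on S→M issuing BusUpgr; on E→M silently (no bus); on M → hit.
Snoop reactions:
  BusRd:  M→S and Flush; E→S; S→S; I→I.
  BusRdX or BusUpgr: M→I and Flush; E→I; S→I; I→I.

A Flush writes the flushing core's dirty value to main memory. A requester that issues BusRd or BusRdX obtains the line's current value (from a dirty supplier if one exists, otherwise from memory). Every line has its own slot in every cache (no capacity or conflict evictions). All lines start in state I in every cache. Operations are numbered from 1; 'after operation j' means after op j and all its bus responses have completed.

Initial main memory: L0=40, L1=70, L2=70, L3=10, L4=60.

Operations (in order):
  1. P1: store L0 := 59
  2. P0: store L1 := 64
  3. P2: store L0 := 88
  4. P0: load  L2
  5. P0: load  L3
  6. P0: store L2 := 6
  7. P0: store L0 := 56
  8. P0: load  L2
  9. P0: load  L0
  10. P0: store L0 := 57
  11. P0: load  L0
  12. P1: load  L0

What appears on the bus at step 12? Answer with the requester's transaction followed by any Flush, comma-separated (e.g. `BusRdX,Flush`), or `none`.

1. P1: store L0 := 59  bus=[BusRdX]  L0: P0=I P1=M P2=I  mem[L0]=40
2. P0: store L1 := 64  bus=[BusRdX]  L1: P0=M P1=I P2=I  mem[L1]=70
3. P2: store L0 := 88  bus=[BusRdX,Flush]  L0: P0=I P1=I P2=M  mem[L0]=59
4. P0: load  L2  bus=[BusRd]  L2: P0=E P1=I P2=I  mem[L2]=70
5. P0: load  L3  bus=[BusRd]  L3: P0=E P1=I P2=I  mem[L3]=10
6. P0: store L2 := 6  bus=[-]  L2: P0=M P1=I P2=I  mem[L2]=70
7. P0: store L0 := 56  bus=[BusRdX,Flush]  L0: P0=M P1=I P2=I  mem[L0]=88
8. P0: load  L2  bus=[-]  L2: P0=M P1=I P2=I  mem[L2]=70
9. P0: load  L0  bus=[-]  L0: P0=M P1=I P2=I  mem[L0]=88
10. P0: store L0 := 57  bus=[-]  L0: P0=M P1=I P2=I  mem[L0]=88
11. P0: load  L0  bus=[-]  L0: P0=M P1=I P2=I  mem[L0]=88
12. P1: load  L0  bus=[BusRd,Flush]  L0: P0=S P1=S P2=I  mem[L0]=57

bus = BusRd,Flush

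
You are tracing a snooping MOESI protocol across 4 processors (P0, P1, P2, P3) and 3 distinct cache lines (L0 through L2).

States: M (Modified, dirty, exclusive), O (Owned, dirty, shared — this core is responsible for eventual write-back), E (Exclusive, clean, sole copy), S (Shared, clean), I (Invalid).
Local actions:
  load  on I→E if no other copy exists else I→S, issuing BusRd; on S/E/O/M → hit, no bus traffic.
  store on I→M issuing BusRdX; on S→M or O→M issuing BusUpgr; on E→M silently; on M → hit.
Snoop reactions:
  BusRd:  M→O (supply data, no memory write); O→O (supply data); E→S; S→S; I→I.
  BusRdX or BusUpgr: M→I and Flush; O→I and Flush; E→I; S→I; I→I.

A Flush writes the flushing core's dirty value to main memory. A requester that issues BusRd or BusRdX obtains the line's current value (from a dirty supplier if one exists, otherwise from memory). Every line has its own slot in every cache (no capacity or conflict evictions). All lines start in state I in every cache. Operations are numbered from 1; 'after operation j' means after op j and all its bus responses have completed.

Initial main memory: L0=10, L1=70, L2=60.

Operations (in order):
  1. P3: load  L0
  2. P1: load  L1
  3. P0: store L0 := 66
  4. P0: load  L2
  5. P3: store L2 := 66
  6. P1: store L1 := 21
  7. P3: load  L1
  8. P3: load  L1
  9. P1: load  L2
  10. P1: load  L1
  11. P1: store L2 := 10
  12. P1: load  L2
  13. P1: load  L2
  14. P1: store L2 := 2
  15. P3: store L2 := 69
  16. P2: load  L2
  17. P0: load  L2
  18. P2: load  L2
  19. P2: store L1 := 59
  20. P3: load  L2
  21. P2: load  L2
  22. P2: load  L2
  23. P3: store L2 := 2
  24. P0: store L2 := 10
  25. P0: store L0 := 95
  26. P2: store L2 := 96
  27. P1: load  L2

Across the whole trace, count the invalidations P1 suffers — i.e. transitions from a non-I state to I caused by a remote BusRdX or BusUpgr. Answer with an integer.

[1] P3: load  L0 | P0:I, P1:I, P2:I, P3:E(10) | bus: BusRd
[2] P1: load  L1 | P0:I, P1:E(70), P2:I, P3:I | bus: BusRd
[3] P0: store L0 := 66 | P0:M(66), P1:I, P2:I, P3:I | bus: BusRdX
[4] P0: load  L2 | P0:E(60), P1:I, P2:I, P3:I | bus: BusRd
[5] P3: store L2 := 66 | P0:I, P1:I, P2:I, P3:M(66) | bus: BusRdX
[6] P1: store L1 := 21 | P0:I, P1:M(21), P2:I, P3:I | bus: none
[7] P3: load  L1 | P0:I, P1:O(21), P2:I, P3:S(21) | bus: BusRd
[8] P3: load  L1 | P0:I, P1:O(21), P2:I, P3:S(21) | bus: none
[9] P1: load  L2 | P0:I, P1:S(66), P2:I, P3:O(66) | bus: BusRd
[10] P1: load  L1 | P0:I, P1:O(21), P2:I, P3:S(21) | bus: none
[11] P1: store L2 := 10 | P0:I, P1:M(10), P2:I, P3:I | bus: BusUpgr,Flush
[12] P1: load  L2 | P0:I, P1:M(10), P2:I, P3:I | bus: none
[13] P1: load  L2 | P0:I, P1:M(10), P2:I, P3:I | bus: none
[14] P1: store L2 := 2 | P0:I, P1:M(2), P2:I, P3:I | bus: none
[15] P3: store L2 := 69 | P0:I, P1:I, P2:I, P3:M(69) | bus: BusRdX,Flush
[16] P2: load  L2 | P0:I, P1:I, P2:S(69), P3:O(69) | bus: BusRd
[17] P0: load  L2 | P0:S(69), P1:I, P2:S(69), P3:O(69) | bus: BusRd
[18] P2: load  L2 | P0:S(69), P1:I, P2:S(69), P3:O(69) | bus: none
[19] P2: store L1 := 59 | P0:I, P1:I, P2:M(59), P3:I | bus: BusRdX,Flush
[20] P3: load  L2 | P0:S(69), P1:I, P2:S(69), P3:O(69) | bus: none
[21] P2: load  L2 | P0:S(69), P1:I, P2:S(69), P3:O(69) | bus: none
[22] P2: load  L2 | P0:S(69), P1:I, P2:S(69), P3:O(69) | bus: none
[23] P3: store L2 := 2 | P0:I, P1:I, P2:I, P3:M(2) | bus: BusUpgr
[24] P0: store L2 := 10 | P0:M(10), P1:I, P2:I, P3:I | bus: BusRdX,Flush
[25] P0: store L0 := 95 | P0:M(95), P1:I, P2:I, P3:I | bus: none
[26] P2: store L2 := 96 | P0:I, P1:I, P2:M(96), P3:I | bus: BusRdX,Flush
[27] P1: load  L2 | P0:I, P1:S(96), P2:O(96), P3:I | bus: BusRd

invalidations = 2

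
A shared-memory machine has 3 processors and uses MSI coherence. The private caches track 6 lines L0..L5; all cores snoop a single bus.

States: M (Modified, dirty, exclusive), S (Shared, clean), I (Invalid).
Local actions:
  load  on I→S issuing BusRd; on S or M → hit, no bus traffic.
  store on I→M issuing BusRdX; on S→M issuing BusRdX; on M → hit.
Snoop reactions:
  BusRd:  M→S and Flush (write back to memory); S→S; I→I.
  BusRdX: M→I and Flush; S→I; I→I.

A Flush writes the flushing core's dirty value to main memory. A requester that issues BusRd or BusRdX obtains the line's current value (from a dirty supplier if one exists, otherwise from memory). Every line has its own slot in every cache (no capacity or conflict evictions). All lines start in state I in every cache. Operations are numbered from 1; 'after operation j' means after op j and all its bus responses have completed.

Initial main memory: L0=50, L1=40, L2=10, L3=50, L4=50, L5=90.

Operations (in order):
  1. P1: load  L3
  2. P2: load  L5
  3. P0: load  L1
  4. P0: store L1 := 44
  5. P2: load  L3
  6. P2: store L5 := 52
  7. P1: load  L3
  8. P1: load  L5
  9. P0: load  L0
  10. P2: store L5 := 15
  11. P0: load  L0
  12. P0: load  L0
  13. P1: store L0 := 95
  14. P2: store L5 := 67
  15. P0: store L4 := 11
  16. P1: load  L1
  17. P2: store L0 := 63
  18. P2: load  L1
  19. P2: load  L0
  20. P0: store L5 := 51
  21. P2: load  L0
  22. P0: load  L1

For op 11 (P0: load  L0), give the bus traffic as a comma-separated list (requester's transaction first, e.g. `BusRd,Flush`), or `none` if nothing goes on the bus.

bus = none

[1] P1: load  L3 | P0:I, P1:S(50), P2:I | bus: BusRd
[2] P2: load  L5 | P0:I, P1:I, P2:S(90) | bus: BusRd
[3] P0: load  L1 | P0:S(40), P1:I, P2:I | bus: BusRd
[4] P0: store L1 := 44 | P0:M(44), P1:I, P2:I | bus: BusRdX
[5] P2: load  L3 | P0:I, P1:S(50), P2:S(50) | bus: BusRd
[6] P2: store L5 := 52 | P0:I, P1:I, P2:M(52) | bus: BusRdX
[7] P1: load  L3 | P0:I, P1:S(50), P2:S(50) | bus: none
[8] P1: load  L5 | P0:I, P1:S(52), P2:S(52) | bus: BusRd,Flush
[9] P0: load  L0 | P0:S(50), P1:I, P2:I | bus: BusRd
[10] P2: store L5 := 15 | P0:I, P1:I, P2:M(15) | bus: BusRdX
[11] P0: load  L0 | P0:S(50), P1:I, P2:I | bus: none
[12] P0: load  L0 | P0:S(50), P1:I, P2:I | bus: none
[13] P1: store L0 := 95 | P0:I, P1:M(95), P2:I | bus: BusRdX
[14] P2: store L5 := 67 | P0:I, P1:I, P2:M(67) | bus: none
[15] P0: store L4 := 11 | P0:M(11), P1:I, P2:I | bus: BusRdX
[16] P1: load  L1 | P0:S(44), P1:S(44), P2:I | bus: BusRd,Flush
[17] P2: store L0 := 63 | P0:I, P1:I, P2:M(63) | bus: BusRdX,Flush
[18] P2: load  L1 | P0:S(44), P1:S(44), P2:S(44) | bus: BusRd
[19] P2: load  L0 | P0:I, P1:I, P2:M(63) | bus: none
[20] P0: store L5 := 51 | P0:M(51), P1:I, P2:I | bus: BusRdX,Flush
[21] P2: load  L0 | P0:I, P1:I, P2:M(63) | bus: none
[22] P0: load  L1 | P0:S(44), P1:S(44), P2:S(44) | bus: none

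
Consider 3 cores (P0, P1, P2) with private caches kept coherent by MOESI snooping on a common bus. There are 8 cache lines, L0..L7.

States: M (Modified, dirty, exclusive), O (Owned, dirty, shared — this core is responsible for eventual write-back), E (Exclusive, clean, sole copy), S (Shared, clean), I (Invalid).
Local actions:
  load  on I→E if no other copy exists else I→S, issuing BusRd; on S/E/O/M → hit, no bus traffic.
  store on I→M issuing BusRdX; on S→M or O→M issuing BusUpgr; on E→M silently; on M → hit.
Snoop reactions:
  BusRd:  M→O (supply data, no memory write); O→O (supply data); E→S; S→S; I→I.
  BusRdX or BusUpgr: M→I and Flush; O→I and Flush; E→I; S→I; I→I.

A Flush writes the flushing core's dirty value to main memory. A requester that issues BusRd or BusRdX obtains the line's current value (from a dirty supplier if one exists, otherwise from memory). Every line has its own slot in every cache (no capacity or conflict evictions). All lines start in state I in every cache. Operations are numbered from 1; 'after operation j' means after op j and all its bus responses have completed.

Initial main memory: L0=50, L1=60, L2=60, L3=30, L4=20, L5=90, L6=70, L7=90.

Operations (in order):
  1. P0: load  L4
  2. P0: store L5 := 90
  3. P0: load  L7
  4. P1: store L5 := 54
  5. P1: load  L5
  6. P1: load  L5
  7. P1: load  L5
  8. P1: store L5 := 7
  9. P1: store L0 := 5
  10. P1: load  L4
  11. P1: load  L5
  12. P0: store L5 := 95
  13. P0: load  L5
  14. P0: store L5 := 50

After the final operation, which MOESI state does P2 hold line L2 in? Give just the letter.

1. P0: load  L4  bus=[BusRd]  L4: P0=E P1=I P2=I  mem[L4]=20
2. P0: store L5 := 90  bus=[BusRdX]  L5: P0=M P1=I P2=I  mem[L5]=90
3. P0: load  L7  bus=[BusRd]  L7: P0=E P1=I P2=I  mem[L7]=90
4. P1: store L5 := 54  bus=[BusRdX,Flush]  L5: P0=I P1=M P2=I  mem[L5]=90
5. P1: load  L5  bus=[-]  L5: P0=I P1=M P2=I  mem[L5]=90
6. P1: load  L5  bus=[-]  L5: P0=I P1=M P2=I  mem[L5]=90
7. P1: load  L5  bus=[-]  L5: P0=I P1=M P2=I  mem[L5]=90
8. P1: store L5 := 7  bus=[-]  L5: P0=I P1=M P2=I  mem[L5]=90
9. P1: store L0 := 5  bus=[BusRdX]  L0: P0=I P1=M P2=I  mem[L0]=50
10. P1: load  L4  bus=[BusRd]  L4: P0=S P1=S P2=I  mem[L4]=20
11. P1: load  L5  bus=[-]  L5: P0=I P1=M P2=I  mem[L5]=90
12. P0: store L5 := 95  bus=[BusRdX,Flush]  L5: P0=M P1=I P2=I  mem[L5]=7
13. P0: load  L5  bus=[-]  L5: P0=M P1=I P2=I  mem[L5]=7
14. P0: store L5 := 50  bus=[-]  L5: P0=M P1=I P2=I  mem[L5]=7

state = I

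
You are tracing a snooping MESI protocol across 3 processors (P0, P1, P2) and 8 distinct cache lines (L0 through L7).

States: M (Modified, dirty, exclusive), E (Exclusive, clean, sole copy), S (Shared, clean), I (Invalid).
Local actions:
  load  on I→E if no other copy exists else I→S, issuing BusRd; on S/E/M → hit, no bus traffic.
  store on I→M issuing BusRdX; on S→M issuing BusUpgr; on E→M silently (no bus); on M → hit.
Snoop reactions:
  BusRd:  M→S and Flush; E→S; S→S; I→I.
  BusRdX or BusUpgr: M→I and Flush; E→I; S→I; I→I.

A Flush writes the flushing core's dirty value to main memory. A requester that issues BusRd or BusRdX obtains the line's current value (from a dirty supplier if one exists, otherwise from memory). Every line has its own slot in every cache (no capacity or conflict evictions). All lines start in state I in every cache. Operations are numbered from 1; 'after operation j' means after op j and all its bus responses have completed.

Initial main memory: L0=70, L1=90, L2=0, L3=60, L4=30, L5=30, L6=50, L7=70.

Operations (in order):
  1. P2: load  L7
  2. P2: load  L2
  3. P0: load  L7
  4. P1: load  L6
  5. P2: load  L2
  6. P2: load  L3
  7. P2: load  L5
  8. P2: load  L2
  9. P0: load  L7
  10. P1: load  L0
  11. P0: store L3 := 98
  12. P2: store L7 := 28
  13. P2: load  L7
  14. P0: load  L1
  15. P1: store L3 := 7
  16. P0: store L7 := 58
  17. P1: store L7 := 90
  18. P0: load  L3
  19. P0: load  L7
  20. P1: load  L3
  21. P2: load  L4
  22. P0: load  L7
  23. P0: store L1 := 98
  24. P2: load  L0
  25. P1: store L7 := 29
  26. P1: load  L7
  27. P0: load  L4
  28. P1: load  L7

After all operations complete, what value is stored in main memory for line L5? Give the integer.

step 1: P2: load  L7  ⟶  IIE  (L7)  txn=BusRd  M[L7]=70
step 2: P2: load  L2  ⟶  IIE  (L2)  txn=BusRd  M[L2]=0
step 3: P0: load  L7  ⟶  SIS  (L7)  txn=BusRd  M[L7]=70
step 4: P1: load  L6  ⟶  IEI  (L6)  txn=BusRd  M[L6]=50
step 5: P2: load  L2  ⟶  IIE  (L2)  txn=∅  M[L2]=0
step 6: P2: load  L3  ⟶  IIE  (L3)  txn=BusRd  M[L3]=60
step 7: P2: load  L5  ⟶  IIE  (L5)  txn=BusRd  M[L5]=30
step 8: P2: load  L2  ⟶  IIE  (L2)  txn=∅  M[L2]=0
step 9: P0: load  L7  ⟶  SIS  (L7)  txn=∅  M[L7]=70
step 10: P1: load  L0  ⟶  IEI  (L0)  txn=BusRd  M[L0]=70
step 11: P0: store L3 := 98  ⟶  MII  (L3)  txn=BusRdX  M[L3]=60
step 12: P2: store L7 := 28  ⟶  IIM  (L7)  txn=BusUpgr  M[L7]=70
step 13: P2: load  L7  ⟶  IIM  (L7)  txn=∅  M[L7]=70
step 14: P0: load  L1  ⟶  EII  (L1)  txn=BusRd  M[L1]=90
step 15: P1: store L3 := 7  ⟶  IMI  (L3)  txn=BusRdX+Flush  M[L3]=98
step 16: P0: store L7 := 58  ⟶  MII  (L7)  txn=BusRdX+Flush  M[L7]=28
step 17: P1: store L7 := 90  ⟶  IMI  (L7)  txn=BusRdX+Flush  M[L7]=58
step 18: P0: load  L3  ⟶  SSI  (L3)  txn=BusRd+Flush  M[L3]=7
step 19: P0: load  L7  ⟶  SSI  (L7)  txn=BusRd+Flush  M[L7]=90
step 20: P1: load  L3  ⟶  SSI  (L3)  txn=∅  M[L3]=7
step 21: P2: load  L4  ⟶  IIE  (L4)  txn=BusRd  M[L4]=30
step 22: P0: load  L7  ⟶  SSI  (L7)  txn=∅  M[L7]=90
step 23: P0: store L1 := 98  ⟶  MII  (L1)  txn=∅  M[L1]=90
step 24: P2: load  L0  ⟶  ISS  (L0)  txn=BusRd  M[L0]=70
step 25: P1: store L7 := 29  ⟶  IMI  (L7)  txn=BusUpgr  M[L7]=90
step 26: P1: load  L7  ⟶  IMI  (L7)  txn=∅  M[L7]=90
step 27: P0: load  L4  ⟶  SIS  (L4)  txn=BusRd  M[L4]=30
step 28: P1: load  L7  ⟶  IMI  (L7)  txn=∅  M[L7]=90

memory[L5] = 30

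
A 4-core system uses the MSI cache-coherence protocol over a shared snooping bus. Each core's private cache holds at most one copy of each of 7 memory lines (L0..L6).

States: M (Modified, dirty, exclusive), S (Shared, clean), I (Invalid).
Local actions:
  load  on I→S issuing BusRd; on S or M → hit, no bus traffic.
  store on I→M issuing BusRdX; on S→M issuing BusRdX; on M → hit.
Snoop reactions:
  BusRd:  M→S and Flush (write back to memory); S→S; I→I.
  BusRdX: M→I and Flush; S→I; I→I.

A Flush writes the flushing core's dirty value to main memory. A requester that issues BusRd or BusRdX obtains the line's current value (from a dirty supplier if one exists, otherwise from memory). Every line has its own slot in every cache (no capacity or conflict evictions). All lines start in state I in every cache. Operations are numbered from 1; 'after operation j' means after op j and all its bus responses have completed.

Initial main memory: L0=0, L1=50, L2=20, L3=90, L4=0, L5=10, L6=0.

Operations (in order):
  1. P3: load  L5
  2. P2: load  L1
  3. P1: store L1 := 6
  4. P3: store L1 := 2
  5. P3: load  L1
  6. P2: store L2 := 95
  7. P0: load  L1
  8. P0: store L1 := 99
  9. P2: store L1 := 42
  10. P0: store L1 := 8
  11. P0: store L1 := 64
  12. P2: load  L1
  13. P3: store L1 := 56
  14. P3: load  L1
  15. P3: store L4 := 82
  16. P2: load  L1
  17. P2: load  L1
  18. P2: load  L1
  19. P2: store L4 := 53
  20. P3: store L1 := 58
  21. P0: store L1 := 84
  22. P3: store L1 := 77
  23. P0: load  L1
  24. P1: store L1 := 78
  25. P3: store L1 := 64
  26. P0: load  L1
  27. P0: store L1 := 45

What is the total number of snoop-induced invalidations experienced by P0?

invalidations = 4

step 1: P3: load  L5  ⟶  IIIS  (L5)  txn=BusRd  M[L5]=10
step 2: P2: load  L1  ⟶  IISI  (L1)  txn=BusRd  M[L1]=50
step 3: P1: store L1 := 6  ⟶  IMII  (L1)  txn=BusRdX  M[L1]=50
step 4: P3: store L1 := 2  ⟶  IIIM  (L1)  txn=BusRdX+Flush  M[L1]=6
step 5: P3: load  L1  ⟶  IIIM  (L1)  txn=∅  M[L1]=6
step 6: P2: store L2 := 95  ⟶  IIMI  (L2)  txn=BusRdX  M[L2]=20
step 7: P0: load  L1  ⟶  SIIS  (L1)  txn=BusRd+Flush  M[L1]=2
step 8: P0: store L1 := 99  ⟶  MIII  (L1)  txn=BusRdX  M[L1]=2
step 9: P2: store L1 := 42  ⟶  IIMI  (L1)  txn=BusRdX+Flush  M[L1]=99
step 10: P0: store L1 := 8  ⟶  MIII  (L1)  txn=BusRdX+Flush  M[L1]=42
step 11: P0: store L1 := 64  ⟶  MIII  (L1)  txn=∅  M[L1]=42
step 12: P2: load  L1  ⟶  SISI  (L1)  txn=BusRd+Flush  M[L1]=64
step 13: P3: store L1 := 56  ⟶  IIIM  (L1)  txn=BusRdX  M[L1]=64
step 14: P3: load  L1  ⟶  IIIM  (L1)  txn=∅  M[L1]=64
step 15: P3: store L4 := 82  ⟶  IIIM  (L4)  txn=BusRdX  M[L4]=0
step 16: P2: load  L1  ⟶  IISS  (L1)  txn=BusRd+Flush  M[L1]=56
step 17: P2: load  L1  ⟶  IISS  (L1)  txn=∅  M[L1]=56
step 18: P2: load  L1  ⟶  IISS  (L1)  txn=∅  M[L1]=56
step 19: P2: store L4 := 53  ⟶  IIMI  (L4)  txn=BusRdX+Flush  M[L4]=82
step 20: P3: store L1 := 58  ⟶  IIIM  (L1)  txn=BusRdX  M[L1]=56
step 21: P0: store L1 := 84  ⟶  MIII  (L1)  txn=BusRdX+Flush  M[L1]=58
step 22: P3: store L1 := 77  ⟶  IIIM  (L1)  txn=BusRdX+Flush  M[L1]=84
step 23: P0: load  L1  ⟶  SIIS  (L1)  txn=BusRd+Flush  M[L1]=77
step 24: P1: store L1 := 78  ⟶  IMII  (L1)  txn=BusRdX  M[L1]=77
step 25: P3: store L1 := 64  ⟶  IIIM  (L1)  txn=BusRdX+Flush  M[L1]=78
step 26: P0: load  L1  ⟶  SIIS  (L1)  txn=BusRd+Flush  M[L1]=64
step 27: P0: store L1 := 45  ⟶  MIII  (L1)  txn=BusRdX  M[L1]=64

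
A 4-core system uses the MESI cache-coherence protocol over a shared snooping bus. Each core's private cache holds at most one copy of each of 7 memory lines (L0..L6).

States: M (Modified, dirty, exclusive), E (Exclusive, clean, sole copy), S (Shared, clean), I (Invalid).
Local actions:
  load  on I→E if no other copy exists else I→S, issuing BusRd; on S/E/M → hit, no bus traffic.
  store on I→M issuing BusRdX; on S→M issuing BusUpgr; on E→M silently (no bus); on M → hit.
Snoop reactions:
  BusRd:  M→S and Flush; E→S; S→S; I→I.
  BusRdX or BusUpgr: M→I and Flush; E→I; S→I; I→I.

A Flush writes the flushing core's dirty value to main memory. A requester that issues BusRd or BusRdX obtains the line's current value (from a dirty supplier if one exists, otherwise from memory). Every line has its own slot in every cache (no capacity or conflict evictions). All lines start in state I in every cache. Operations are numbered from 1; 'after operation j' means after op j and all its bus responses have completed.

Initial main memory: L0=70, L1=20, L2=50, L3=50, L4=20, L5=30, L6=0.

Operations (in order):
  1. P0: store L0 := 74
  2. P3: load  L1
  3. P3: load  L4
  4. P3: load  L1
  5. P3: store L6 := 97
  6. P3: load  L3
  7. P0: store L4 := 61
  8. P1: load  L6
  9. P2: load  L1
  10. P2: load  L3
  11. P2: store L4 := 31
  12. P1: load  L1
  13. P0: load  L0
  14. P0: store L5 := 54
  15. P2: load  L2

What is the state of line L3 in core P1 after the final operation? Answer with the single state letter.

state = I

[1] P0: store L0 := 74 | P0:M(74), P1:I, P2:I, P3:I | bus: BusRdX
[2] P3: load  L1 | P0:I, P1:I, P2:I, P3:E(20) | bus: BusRd
[3] P3: load  L4 | P0:I, P1:I, P2:I, P3:E(20) | bus: BusRd
[4] P3: load  L1 | P0:I, P1:I, P2:I, P3:E(20) | bus: none
[5] P3: store L6 := 97 | P0:I, P1:I, P2:I, P3:M(97) | bus: BusRdX
[6] P3: load  L3 | P0:I, P1:I, P2:I, P3:E(50) | bus: BusRd
[7] P0: store L4 := 61 | P0:M(61), P1:I, P2:I, P3:I | bus: BusRdX
[8] P1: load  L6 | P0:I, P1:S(97), P2:I, P3:S(97) | bus: BusRd,Flush
[9] P2: load  L1 | P0:I, P1:I, P2:S(20), P3:S(20) | bus: BusRd
[10] P2: load  L3 | P0:I, P1:I, P2:S(50), P3:S(50) | bus: BusRd
[11] P2: store L4 := 31 | P0:I, P1:I, P2:M(31), P3:I | bus: BusRdX,Flush
[12] P1: load  L1 | P0:I, P1:S(20), P2:S(20), P3:S(20) | bus: BusRd
[13] P0: load  L0 | P0:M(74), P1:I, P2:I, P3:I | bus: none
[14] P0: store L5 := 54 | P0:M(54), P1:I, P2:I, P3:I | bus: BusRdX
[15] P2: load  L2 | P0:I, P1:I, P2:E(50), P3:I | bus: BusRd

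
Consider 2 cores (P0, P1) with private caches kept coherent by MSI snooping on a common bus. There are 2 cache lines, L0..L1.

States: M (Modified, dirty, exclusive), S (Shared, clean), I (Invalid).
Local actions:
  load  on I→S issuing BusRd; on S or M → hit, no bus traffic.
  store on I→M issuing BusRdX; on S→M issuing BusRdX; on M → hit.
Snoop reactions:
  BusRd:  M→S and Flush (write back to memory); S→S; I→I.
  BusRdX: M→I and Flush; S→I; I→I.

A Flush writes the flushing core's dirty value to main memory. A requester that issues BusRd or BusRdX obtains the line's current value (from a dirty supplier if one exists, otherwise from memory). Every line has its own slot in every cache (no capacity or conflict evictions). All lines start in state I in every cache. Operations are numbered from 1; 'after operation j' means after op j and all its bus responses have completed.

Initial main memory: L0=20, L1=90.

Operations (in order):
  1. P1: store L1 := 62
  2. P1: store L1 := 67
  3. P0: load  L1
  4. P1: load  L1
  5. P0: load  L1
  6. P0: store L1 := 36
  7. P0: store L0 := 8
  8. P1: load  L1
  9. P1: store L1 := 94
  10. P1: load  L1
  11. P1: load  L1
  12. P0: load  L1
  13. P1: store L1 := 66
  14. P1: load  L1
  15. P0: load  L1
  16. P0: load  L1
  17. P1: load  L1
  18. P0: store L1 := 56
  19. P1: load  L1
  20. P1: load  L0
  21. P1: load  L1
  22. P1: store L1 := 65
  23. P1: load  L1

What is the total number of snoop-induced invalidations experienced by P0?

1. P1: store L1 := 62  bus=[BusRdX]  L1: P0=I P1=M  mem[L1]=90
2. P1: store L1 := 67  bus=[-]  L1: P0=I P1=M  mem[L1]=90
3. P0: load  L1  bus=[BusRd,Flush]  L1: P0=S P1=S  mem[L1]=67
4. P1: load  L1  bus=[-]  L1: P0=S P1=S  mem[L1]=67
5. P0: load  L1  bus=[-]  L1: P0=S P1=S  mem[L1]=67
6. P0: store L1 := 36  bus=[BusRdX]  L1: P0=M P1=I  mem[L1]=67
7. P0: store L0 := 8  bus=[BusRdX]  L0: P0=M P1=I  mem[L0]=20
8. P1: load  L1  bus=[BusRd,Flush]  L1: P0=S P1=S  mem[L1]=36
9. P1: store L1 := 94  bus=[BusRdX]  L1: P0=I P1=M  mem[L1]=36
10. P1: load  L1  bus=[-]  L1: P0=I P1=M  mem[L1]=36
11. P1: load  L1  bus=[-]  L1: P0=I P1=M  mem[L1]=36
12. P0: load  L1  bus=[BusRd,Flush]  L1: P0=S P1=S  mem[L1]=94
13. P1: store L1 := 66  bus=[BusRdX]  L1: P0=I P1=M  mem[L1]=94
14. P1: load  L1  bus=[-]  L1: P0=I P1=M  mem[L1]=94
15. P0: load  L1  bus=[BusRd,Flush]  L1: P0=S P1=S  mem[L1]=66
16. P0: load  L1  bus=[-]  L1: P0=S P1=S  mem[L1]=66
17. P1: load  L1  bus=[-]  L1: P0=S P1=S  mem[L1]=66
18. P0: store L1 := 56  bus=[BusRdX]  L1: P0=M P1=I  mem[L1]=66
19. P1: load  L1  bus=[BusRd,Flush]  L1: P0=S P1=S  mem[L1]=56
20. P1: load  L0  bus=[BusRd,Flush]  L0: P0=S P1=S  mem[L0]=8
21. P1: load  L1  bus=[-]  L1: P0=S P1=S  mem[L1]=56
22. P1: store L1 := 65  bus=[BusRdX]  L1: P0=I P1=M  mem[L1]=56
23. P1: load  L1  bus=[-]  L1: P0=I P1=M  mem[L1]=56

invalidations = 3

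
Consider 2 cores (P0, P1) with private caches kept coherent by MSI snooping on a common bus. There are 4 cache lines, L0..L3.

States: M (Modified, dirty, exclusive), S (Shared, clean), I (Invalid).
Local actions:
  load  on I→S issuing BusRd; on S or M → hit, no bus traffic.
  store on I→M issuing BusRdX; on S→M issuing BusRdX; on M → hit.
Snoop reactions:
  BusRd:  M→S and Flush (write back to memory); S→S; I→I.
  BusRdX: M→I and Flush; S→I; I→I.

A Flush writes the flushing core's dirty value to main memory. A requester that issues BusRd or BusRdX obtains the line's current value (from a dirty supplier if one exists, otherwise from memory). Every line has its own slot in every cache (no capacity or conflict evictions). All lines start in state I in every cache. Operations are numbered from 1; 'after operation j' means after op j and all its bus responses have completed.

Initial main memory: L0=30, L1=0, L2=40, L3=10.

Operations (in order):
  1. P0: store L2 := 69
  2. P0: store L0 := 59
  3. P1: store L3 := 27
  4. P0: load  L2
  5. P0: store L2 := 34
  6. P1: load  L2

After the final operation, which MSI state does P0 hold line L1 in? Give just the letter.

1. P0: store L2 := 69  bus=[BusRdX]  L2: P0=M P1=I  mem[L2]=40
2. P0: store L0 := 59  bus=[BusRdX]  L0: P0=M P1=I  mem[L0]=30
3. P1: store L3 := 27  bus=[BusRdX]  L3: P0=I P1=M  mem[L3]=10
4. P0: load  L2  bus=[-]  L2: P0=M P1=I  mem[L2]=40
5. P0: store L2 := 34  bus=[-]  L2: P0=M P1=I  mem[L2]=40
6. P1: load  L2  bus=[BusRd,Flush]  L2: P0=S P1=S  mem[L2]=34

state = I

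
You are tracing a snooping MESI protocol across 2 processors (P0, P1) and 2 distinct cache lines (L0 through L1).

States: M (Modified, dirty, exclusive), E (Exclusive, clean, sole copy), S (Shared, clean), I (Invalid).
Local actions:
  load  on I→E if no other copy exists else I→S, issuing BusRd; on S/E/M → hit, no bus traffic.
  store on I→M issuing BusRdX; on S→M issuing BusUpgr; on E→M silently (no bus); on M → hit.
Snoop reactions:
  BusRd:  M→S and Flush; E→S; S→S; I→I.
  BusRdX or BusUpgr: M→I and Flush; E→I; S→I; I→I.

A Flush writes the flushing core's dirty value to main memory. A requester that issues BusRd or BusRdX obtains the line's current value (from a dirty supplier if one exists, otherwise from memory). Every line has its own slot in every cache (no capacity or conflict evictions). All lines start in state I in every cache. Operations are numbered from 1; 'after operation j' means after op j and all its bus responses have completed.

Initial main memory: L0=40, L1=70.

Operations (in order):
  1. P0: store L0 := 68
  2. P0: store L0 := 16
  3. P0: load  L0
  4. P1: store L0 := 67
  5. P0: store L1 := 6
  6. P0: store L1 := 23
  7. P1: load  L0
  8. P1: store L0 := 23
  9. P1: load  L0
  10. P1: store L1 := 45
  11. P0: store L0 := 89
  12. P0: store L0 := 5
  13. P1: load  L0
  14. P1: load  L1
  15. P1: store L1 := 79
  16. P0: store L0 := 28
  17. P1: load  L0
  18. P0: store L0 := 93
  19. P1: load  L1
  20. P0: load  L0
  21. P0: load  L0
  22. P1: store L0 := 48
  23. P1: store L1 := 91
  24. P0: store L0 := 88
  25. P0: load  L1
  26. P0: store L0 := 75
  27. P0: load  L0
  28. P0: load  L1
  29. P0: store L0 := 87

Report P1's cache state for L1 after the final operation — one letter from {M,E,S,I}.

state = S

[1] P0: store L0 := 68 | P0:M(68), P1:I | bus: BusRdX
[2] P0: store L0 := 16 | P0:M(16), P1:I | bus: none
[3] P0: load  L0 | P0:M(16), P1:I | bus: none
[4] P1: store L0 := 67 | P0:I, P1:M(67) | bus: BusRdX,Flush
[5] P0: store L1 := 6 | P0:M(6), P1:I | bus: BusRdX
[6] P0: store L1 := 23 | P0:M(23), P1:I | bus: none
[7] P1: load  L0 | P0:I, P1:M(67) | bus: none
[8] P1: store L0 := 23 | P0:I, P1:M(23) | bus: none
[9] P1: load  L0 | P0:I, P1:M(23) | bus: none
[10] P1: store L1 := 45 | P0:I, P1:M(45) | bus: BusRdX,Flush
[11] P0: store L0 := 89 | P0:M(89), P1:I | bus: BusRdX,Flush
[12] P0: store L0 := 5 | P0:M(5), P1:I | bus: none
[13] P1: load  L0 | P0:S(5), P1:S(5) | bus: BusRd,Flush
[14] P1: load  L1 | P0:I, P1:M(45) | bus: none
[15] P1: store L1 := 79 | P0:I, P1:M(79) | bus: none
[16] P0: store L0 := 28 | P0:M(28), P1:I | bus: BusUpgr
[17] P1: load  L0 | P0:S(28), P1:S(28) | bus: BusRd,Flush
[18] P0: store L0 := 93 | P0:M(93), P1:I | bus: BusUpgr
[19] P1: load  L1 | P0:I, P1:M(79) | bus: none
[20] P0: load  L0 | P0:M(93), P1:I | bus: none
[21] P0: load  L0 | P0:M(93), P1:I | bus: none
[22] P1: store L0 := 48 | P0:I, P1:M(48) | bus: BusRdX,Flush
[23] P1: store L1 := 91 | P0:I, P1:M(91) | bus: none
[24] P0: store L0 := 88 | P0:M(88), P1:I | bus: BusRdX,Flush
[25] P0: load  L1 | P0:S(91), P1:S(91) | bus: BusRd,Flush
[26] P0: store L0 := 75 | P0:M(75), P1:I | bus: none
[27] P0: load  L0 | P0:M(75), P1:I | bus: none
[28] P0: load  L1 | P0:S(91), P1:S(91) | bus: none
[29] P0: store L0 := 87 | P0:M(87), P1:I | bus: none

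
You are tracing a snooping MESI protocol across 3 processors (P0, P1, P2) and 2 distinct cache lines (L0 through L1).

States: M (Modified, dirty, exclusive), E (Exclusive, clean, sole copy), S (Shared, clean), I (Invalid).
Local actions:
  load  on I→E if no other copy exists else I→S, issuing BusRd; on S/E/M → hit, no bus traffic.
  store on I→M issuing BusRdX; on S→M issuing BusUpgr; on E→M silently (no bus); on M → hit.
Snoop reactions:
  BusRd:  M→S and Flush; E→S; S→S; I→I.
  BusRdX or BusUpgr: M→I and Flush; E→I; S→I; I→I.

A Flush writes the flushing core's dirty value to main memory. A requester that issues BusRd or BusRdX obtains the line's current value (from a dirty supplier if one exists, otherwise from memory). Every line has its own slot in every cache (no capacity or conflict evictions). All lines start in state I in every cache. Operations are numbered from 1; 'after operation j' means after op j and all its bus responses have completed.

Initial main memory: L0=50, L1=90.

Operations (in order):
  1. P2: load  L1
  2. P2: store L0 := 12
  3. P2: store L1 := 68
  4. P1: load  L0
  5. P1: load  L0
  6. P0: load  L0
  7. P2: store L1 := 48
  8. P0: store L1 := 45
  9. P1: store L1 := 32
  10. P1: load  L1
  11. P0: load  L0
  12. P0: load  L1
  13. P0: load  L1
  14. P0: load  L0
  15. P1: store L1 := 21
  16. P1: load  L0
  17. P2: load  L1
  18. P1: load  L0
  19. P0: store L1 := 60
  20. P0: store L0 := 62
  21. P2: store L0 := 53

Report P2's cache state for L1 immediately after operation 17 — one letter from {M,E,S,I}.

1. P2: load  L1  bus=[BusRd]  L1: P0=I P1=I P2=E  mem[L1]=90
2. P2: store L0 := 12  bus=[BusRdX]  L0: P0=I P1=I P2=M  mem[L0]=50
3. P2: store L1 := 68  bus=[-]  L1: P0=I P1=I P2=M  mem[L1]=90
4. P1: load  L0  bus=[BusRd,Flush]  L0: P0=I P1=S P2=S  mem[L0]=12
5. P1: load  L0  bus=[-]  L0: P0=I P1=S P2=S  mem[L0]=12
6. P0: load  L0  bus=[BusRd]  L0: P0=S P1=S P2=S  mem[L0]=12
7. P2: store L1 := 48  bus=[-]  L1: P0=I P1=I P2=M  mem[L1]=90
8. P0: store L1 := 45  bus=[BusRdX,Flush]  L1: P0=M P1=I P2=I  mem[L1]=48
9. P1: store L1 := 32  bus=[BusRdX,Flush]  L1: P0=I P1=M P2=I  mem[L1]=45
10. P1: load  L1  bus=[-]  L1: P0=I P1=M P2=I  mem[L1]=45
11. P0: load  L0  bus=[-]  L0: P0=S P1=S P2=S  mem[L0]=12
12. P0: load  L1  bus=[BusRd,Flush]  L1: P0=S P1=S P2=I  mem[L1]=32
13. P0: load  L1  bus=[-]  L1: P0=S P1=S P2=I  mem[L1]=32
14. P0: load  L0  bus=[-]  L0: P0=S P1=S P2=S  mem[L0]=12
15. P1: store L1 := 21  bus=[BusUpgr]  L1: P0=I P1=M P2=I  mem[L1]=32
16. P1: load  L0  bus=[-]  L0: P0=S P1=S P2=S  mem[L0]=12
17. P2: load  L1  bus=[BusRd,Flush]  L1: P0=I P1=S P2=S  mem[L1]=21
18. P1: load  L0  bus=[-]  L0: P0=S P1=S P2=S  mem[L0]=12
19. P0: store L1 := 60  bus=[BusRdX]  L1: P0=M P1=I P2=I  mem[L1]=21
20. P0: store L0 := 62  bus=[BusUpgr]  L0: P0=M P1=I P2=I  mem[L0]=12
21. P2: store L0 := 53  bus=[BusRdX,Flush]  L0: P0=I P1=I P2=M  mem[L0]=62

state = S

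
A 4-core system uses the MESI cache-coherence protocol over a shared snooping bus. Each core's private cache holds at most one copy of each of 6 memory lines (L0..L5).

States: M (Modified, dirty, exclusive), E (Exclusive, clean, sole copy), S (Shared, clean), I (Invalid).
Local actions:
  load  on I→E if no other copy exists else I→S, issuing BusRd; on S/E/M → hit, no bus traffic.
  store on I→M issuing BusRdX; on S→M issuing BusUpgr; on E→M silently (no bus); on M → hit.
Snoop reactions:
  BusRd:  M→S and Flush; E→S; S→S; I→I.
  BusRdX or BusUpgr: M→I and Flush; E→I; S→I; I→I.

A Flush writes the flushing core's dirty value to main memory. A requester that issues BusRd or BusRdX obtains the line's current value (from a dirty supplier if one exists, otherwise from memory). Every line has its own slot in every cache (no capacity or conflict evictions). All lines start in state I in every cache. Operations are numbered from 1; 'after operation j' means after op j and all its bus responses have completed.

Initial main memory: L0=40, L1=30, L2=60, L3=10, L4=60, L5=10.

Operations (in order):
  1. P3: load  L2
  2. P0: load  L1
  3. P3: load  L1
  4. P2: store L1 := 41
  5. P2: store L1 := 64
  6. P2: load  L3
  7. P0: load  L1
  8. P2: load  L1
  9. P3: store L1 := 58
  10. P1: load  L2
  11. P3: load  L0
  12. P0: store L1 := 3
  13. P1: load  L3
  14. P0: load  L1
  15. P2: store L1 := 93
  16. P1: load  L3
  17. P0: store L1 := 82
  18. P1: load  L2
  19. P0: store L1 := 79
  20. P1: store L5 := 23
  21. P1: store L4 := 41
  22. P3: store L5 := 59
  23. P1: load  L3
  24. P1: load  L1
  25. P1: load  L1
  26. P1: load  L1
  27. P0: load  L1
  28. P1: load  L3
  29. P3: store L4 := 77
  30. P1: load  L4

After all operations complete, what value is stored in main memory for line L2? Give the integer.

memory[L2] = 60

step 1: P3: load  L2  ⟶  IIIE  (L2)  txn=BusRd  M[L2]=60
step 2: P0: load  L1  ⟶  EIII  (L1)  txn=BusRd  M[L1]=30
step 3: P3: load  L1  ⟶  SIIS  (L1)  txn=BusRd  M[L1]=30
step 4: P2: store L1 := 41  ⟶  IIMI  (L1)  txn=BusRdX  M[L1]=30
step 5: P2: store L1 := 64  ⟶  IIMI  (L1)  txn=∅  M[L1]=30
step 6: P2: load  L3  ⟶  IIEI  (L3)  txn=BusRd  M[L3]=10
step 7: P0: load  L1  ⟶  SISI  (L1)  txn=BusRd+Flush  M[L1]=64
step 8: P2: load  L1  ⟶  SISI  (L1)  txn=∅  M[L1]=64
step 9: P3: store L1 := 58  ⟶  IIIM  (L1)  txn=BusRdX  M[L1]=64
step 10: P1: load  L2  ⟶  ISIS  (L2)  txn=BusRd  M[L2]=60
step 11: P3: load  L0  ⟶  IIIE  (L0)  txn=BusRd  M[L0]=40
step 12: P0: store L1 := 3  ⟶  MIII  (L1)  txn=BusRdX+Flush  M[L1]=58
step 13: P1: load  L3  ⟶  ISSI  (L3)  txn=BusRd  M[L3]=10
step 14: P0: load  L1  ⟶  MIII  (L1)  txn=∅  M[L1]=58
step 15: P2: store L1 := 93  ⟶  IIMI  (L1)  txn=BusRdX+Flush  M[L1]=3
step 16: P1: load  L3  ⟶  ISSI  (L3)  txn=∅  M[L3]=10
step 17: P0: store L1 := 82  ⟶  MIII  (L1)  txn=BusRdX+Flush  M[L1]=93
step 18: P1: load  L2  ⟶  ISIS  (L2)  txn=∅  M[L2]=60
step 19: P0: store L1 := 79  ⟶  MIII  (L1)  txn=∅  M[L1]=93
step 20: P1: store L5 := 23  ⟶  IMII  (L5)  txn=BusRdX  M[L5]=10
step 21: P1: store L4 := 41  ⟶  IMII  (L4)  txn=BusRdX  M[L4]=60
step 22: P3: store L5 := 59  ⟶  IIIM  (L5)  txn=BusRdX+Flush  M[L5]=23
step 23: P1: load  L3  ⟶  ISSI  (L3)  txn=∅  M[L3]=10
step 24: P1: load  L1  ⟶  SSII  (L1)  txn=BusRd+Flush  M[L1]=79
step 25: P1: load  L1  ⟶  SSII  (L1)  txn=∅  M[L1]=79
step 26: P1: load  L1  ⟶  SSII  (L1)  txn=∅  M[L1]=79
step 27: P0: load  L1  ⟶  SSII  (L1)  txn=∅  M[L1]=79
step 28: P1: load  L3  ⟶  ISSI  (L3)  txn=∅  M[L3]=10
step 29: P3: store L4 := 77  ⟶  IIIM  (L4)  txn=BusRdX+Flush  M[L4]=41
step 30: P1: load  L4  ⟶  ISIS  (L4)  txn=BusRd+Flush  M[L4]=77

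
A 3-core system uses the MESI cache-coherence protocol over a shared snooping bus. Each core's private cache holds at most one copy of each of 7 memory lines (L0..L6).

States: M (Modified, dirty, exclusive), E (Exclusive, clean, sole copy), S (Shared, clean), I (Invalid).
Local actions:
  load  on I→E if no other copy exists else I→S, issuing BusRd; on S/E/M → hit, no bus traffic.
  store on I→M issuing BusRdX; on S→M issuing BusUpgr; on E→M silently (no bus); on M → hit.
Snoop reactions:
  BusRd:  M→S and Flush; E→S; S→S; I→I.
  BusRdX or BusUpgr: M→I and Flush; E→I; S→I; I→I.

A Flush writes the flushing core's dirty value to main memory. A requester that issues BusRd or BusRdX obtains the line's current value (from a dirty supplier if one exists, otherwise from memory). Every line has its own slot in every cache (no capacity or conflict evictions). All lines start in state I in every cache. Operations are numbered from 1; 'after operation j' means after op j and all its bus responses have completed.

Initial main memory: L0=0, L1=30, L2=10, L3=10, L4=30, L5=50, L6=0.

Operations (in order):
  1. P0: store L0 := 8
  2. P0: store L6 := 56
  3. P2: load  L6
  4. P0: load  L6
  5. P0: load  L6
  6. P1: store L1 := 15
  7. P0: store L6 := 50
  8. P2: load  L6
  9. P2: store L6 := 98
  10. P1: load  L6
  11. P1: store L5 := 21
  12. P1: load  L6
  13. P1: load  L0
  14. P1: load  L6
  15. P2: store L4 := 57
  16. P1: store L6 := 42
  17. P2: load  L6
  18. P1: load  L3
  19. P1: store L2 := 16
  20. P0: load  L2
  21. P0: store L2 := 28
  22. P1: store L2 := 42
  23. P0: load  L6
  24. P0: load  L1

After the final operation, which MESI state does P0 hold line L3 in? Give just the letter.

  op1 P0: store L0 := 8 → M/I/I on L0; bus BusRdX; mem=0
  op2 P0: store L6 := 56 → M/I/I on L6; bus BusRdX; mem=0
  op3 P2: load  L6 → S/I/S on L6; bus BusRd Flush; mem=56
  op4 P0: load  L6 → S/I/S on L6; bus (none); mem=56
  op5 P0: load  L6 → S/I/S on L6; bus (none); mem=56
  op6 P1: store L1 := 15 → I/M/I on L1; bus BusRdX; mem=30
  op7 P0: store L6 := 50 → M/I/I on L6; bus BusUpgr; mem=56
  op8 P2: load  L6 → S/I/S on L6; bus BusRd Flush; mem=50
  op9 P2: store L6 := 98 → I/I/M on L6; bus BusUpgr; mem=50
  op10 P1: load  L6 → I/S/S on L6; bus BusRd Flush; mem=98
  op11 P1: store L5 := 21 → I/M/I on L5; bus BusRdX; mem=50
  op12 P1: load  L6 → I/S/S on L6; bus (none); mem=98
  op13 P1: load  L0 → S/S/I on L0; bus BusRd Flush; mem=8
  op14 P1: load  L6 → I/S/S on L6; bus (none); mem=98
  op15 P2: store L4 := 57 → I/I/M on L4; bus BusRdX; mem=30
  op16 P1: store L6 := 42 → I/M/I on L6; bus BusUpgr; mem=98
  op17 P2: load  L6 → I/S/S on L6; bus BusRd Flush; mem=42
  op18 P1: load  L3 → I/E/I on L3; bus BusRd; mem=10
  op19 P1: store L2 := 16 → I/M/I on L2; bus BusRdX; mem=10
  op20 P0: load  L2 → S/S/I on L2; bus BusRd Flush; mem=16
  op21 P0: store L2 := 28 → M/I/I on L2; bus BusUpgr; mem=16
  op22 P1: store L2 := 42 → I/M/I on L2; bus BusRdX Flush; mem=28
  op23 P0: load  L6 → S/S/S on L6; bus BusRd; mem=42
  op24 P0: load  L1 → S/S/I on L1; bus BusRd Flush; mem=15

state = I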